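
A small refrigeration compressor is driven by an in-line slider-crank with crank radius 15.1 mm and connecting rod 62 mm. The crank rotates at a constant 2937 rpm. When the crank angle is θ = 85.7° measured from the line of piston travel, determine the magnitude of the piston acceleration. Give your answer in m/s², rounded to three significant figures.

247

ω = 2π·2937/60 = 307.6 rad/s
x(θ) = r cosθ + √(L² − r² sin²θ); with ω constant, a = ω²·d²x/dθ².
d²x/dθ² = −r cosθ − r²(cos2θ)/√u − r⁴ sin²2θ/(4u^{3/2}),  u = L² − r² sin²θ = 0.00361727 m².
Substituting r = 0.0151 m, L = 0.062 m, θ = 85.7°: d²x/dθ² = +0.0026149 m.
a = ω²·d²x/dθ² = (307.6)²·(+0.0026149) = +247.36 m/s²;  |a| = 247.36 m/s².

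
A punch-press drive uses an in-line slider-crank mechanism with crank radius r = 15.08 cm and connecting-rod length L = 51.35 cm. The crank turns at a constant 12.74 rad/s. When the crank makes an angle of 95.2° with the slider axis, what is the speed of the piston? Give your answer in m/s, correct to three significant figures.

ω = 12.74 rad/s
For an in-line slider-crank, x = r cosθ + √(L² − r² sin²θ), so v = −rω sinθ·[1 + r cosθ/√(L² − r² sin²θ)].
With r = 0.1508 m, L = 0.5135 m, θ = 95.2°: √(L² − r² sin²θ) = 0.49105 m.
v = −0.1508·12.74·0.99588·[1 + 0.1508·-0.09063/0.49105] = -1.86 m/s.
|v| = 1.86 m/s.

1.86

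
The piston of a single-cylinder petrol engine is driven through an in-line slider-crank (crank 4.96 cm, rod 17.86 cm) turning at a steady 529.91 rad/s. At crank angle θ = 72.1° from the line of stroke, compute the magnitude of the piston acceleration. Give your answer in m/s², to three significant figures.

ω = 529.9 rad/s
x(θ) = r cosθ + √(L² − r² sin²θ); with ω constant, a = ω²·d²x/dθ².
d²x/dθ² = −r cosθ − r²(cos2θ)/√u − r⁴ sin²2θ/(4u^{3/2}),  u = L² − r² sin²θ = 0.0296702 m².
Substituting r = 0.0496 m, L = 0.1786 m, θ = 72.1°: d²x/dθ² = -0.0037622 m.
a = ω²·d²x/dθ² = (529.9)²·(-0.0037622) = -1056.4 m/s²;  |a| = 1056.4 m/s².

1060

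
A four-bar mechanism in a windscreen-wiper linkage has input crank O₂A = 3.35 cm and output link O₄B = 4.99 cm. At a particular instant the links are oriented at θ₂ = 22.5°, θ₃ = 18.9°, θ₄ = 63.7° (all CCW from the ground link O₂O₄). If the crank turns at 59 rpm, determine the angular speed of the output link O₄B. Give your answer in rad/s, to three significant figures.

ω₂ = 6.178 rad/s (from 59 rpm).
Differentiating the loop-closure r₂e^{iθ₂}+r₃e^{iθ₃}=r₁+r₄e^{iθ₄} gives r₂ω₂e^{iθ₂}+r₃ω₃e^{iθ₃}=r₄ω₄e^{iθ₄}.
Eliminating the other unknown: ω₄ = r₂ω₂ sin(θ₂−θ₃) / [r₄ sin(θ₄−θ₃)].
Numerator sine = +0.06279; denominator sine = +0.70463.
Result = 0.0335·6.178·(+0.06279) / (0.0499·(+0.70463)) = +0.36962 rad/s; magnitude 0.36962 rad/s.

0.370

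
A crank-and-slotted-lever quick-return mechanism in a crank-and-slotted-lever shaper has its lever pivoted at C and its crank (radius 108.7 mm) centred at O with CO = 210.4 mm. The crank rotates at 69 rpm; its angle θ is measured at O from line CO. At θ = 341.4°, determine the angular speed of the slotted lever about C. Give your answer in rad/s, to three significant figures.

ω = 7.226 rad/s (from 69 rpm).
Crank pin A relative to C: A = (d + r cosθ, r sinθ); lever angle φ = atan2(r sinθ, d + r cosθ).
Differentiating tanφ: φ̇ = rω(d cosθ + r)/(d² + r² + 2dr cosθ).
d² + r² + 2dr cosθ = |CA|² = 0.0994357 m²;  d cosθ + r = +0.30811 m.
|ω_lever| = |0.1087·7.226·+0.30811| / 0.0994357 = 2.4337 rad/s.

2.43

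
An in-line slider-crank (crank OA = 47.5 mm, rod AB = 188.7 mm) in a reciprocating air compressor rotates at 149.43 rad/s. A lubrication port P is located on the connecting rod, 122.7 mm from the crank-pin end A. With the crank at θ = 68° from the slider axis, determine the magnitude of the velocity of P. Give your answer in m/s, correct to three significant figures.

ω = 149.4 rad/s.  Crank-pin speed |V_A| = rω = 7.0979 m/s, perpendicular to OA.
Rod angle: sinφ = −(r/L) sinθ ⇒ φ = -13.497°; ω_rod = −rω cosθ/√(L²−r²sin²θ) = -14.491 rad/s.
V_P = V_A + ω_rod × AP, with AP = 0.1227 m along the rod.
Components: V_Px = −rω sinθ − a·ω_rod·sinφ = -6.9961 m/s;  V_Py = rω cosθ + a·ω_rod·cosφ = +0.92999 m/s.
|V_P| = √(V_Px² + V_Py²) = 7.0576 m/s.

7.06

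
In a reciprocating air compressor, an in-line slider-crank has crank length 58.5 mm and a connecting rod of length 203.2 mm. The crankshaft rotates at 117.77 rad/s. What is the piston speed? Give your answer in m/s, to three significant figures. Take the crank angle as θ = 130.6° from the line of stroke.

ω = 117.8 rad/s
For an in-line slider-crank, x = r cosθ + √(L² − r² sin²θ), so v = −rω sinθ·[1 + r cosθ/√(L² − r² sin²θ)].
With r = 0.0585 m, L = 0.2032 m, θ = 130.6°: √(L² − r² sin²θ) = 0.19829 m.
v = −0.0585·117.8·0.75927·[1 + 0.0585·-0.65077/0.19829] = -4.2267 m/s.
|v| = 4.2267 m/s.

4.23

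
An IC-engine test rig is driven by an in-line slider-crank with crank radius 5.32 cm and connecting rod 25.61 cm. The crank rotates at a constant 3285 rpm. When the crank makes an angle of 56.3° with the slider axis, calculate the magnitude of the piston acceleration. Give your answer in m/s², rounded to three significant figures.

3000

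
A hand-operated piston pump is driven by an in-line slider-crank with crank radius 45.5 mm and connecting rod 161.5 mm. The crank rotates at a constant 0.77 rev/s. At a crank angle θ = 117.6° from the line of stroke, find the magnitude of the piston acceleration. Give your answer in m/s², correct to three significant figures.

0.666

ω = 2π·0.77 = 4.838 rad/s
x(θ) = r cosθ + √(L² − r² sin²θ); with ω constant, a = ω²·d²x/dθ².
d²x/dθ² = −r cosθ − r²(cos2θ)/√u − r⁴ sin²2θ/(4u^{3/2}),  u = L² − r² sin²θ = 0.0244564 m².
Substituting r = 0.0455 m, L = 0.1615 m, θ = 117.6°: d²x/dθ² = +0.028446 m.
a = ω²·d²x/dθ² = (4.838)²·(+0.028446) = +0.66583 m/s²;  |a| = 0.66583 m/s².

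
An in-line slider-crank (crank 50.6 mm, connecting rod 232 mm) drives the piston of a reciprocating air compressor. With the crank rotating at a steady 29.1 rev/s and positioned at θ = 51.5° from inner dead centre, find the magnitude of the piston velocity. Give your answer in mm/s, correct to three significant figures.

ω = 2π·29.1 = 182.8 rad/s
For an in-line slider-crank, x = r cosθ + √(L² − r² sin²θ), so v = −rω sinθ·[1 + r cosθ/√(L² − r² sin²θ)].
With r = 0.0506 m, L = 0.232 m, θ = 51.5°: √(L² − r² sin²θ) = 0.2286 m.
v = −0.0506·182.8·0.78261·[1 + 0.0506·0.62251/0.2286] = -8.2382 m/s.
|v| = 8.2382 m/s = 8238.2 mm/s.

8240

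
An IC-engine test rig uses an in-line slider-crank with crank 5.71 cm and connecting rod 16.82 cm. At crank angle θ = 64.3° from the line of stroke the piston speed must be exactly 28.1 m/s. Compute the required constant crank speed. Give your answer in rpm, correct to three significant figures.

For an in-line slider-crank, |v_piston| = rω|sinθ|·[1 + r cosθ/√(L² − r² sin²θ)].
With r = 0.0571 m, L = 0.1682 m, θ = 64.3°: the bracketed kinematic factor |dx/dθ| = 0.059407 m.
ω = v/|dx/dθ| = 28.1/0.059407 = 473 rad/s.
N = 60ω/(2π) = 4516.9 rpm.

4520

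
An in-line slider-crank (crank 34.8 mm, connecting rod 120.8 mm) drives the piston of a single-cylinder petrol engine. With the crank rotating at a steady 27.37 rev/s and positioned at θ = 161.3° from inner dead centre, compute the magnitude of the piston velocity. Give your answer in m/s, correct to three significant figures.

1.39

ω = 2π·27.4 = 172 rad/s
For an in-line slider-crank, x = r cosθ + √(L² − r² sin²θ), so v = −rω sinθ·[1 + r cosθ/√(L² − r² sin²θ)].
With r = 0.0348 m, L = 0.1208 m, θ = 161.3°: √(L² − r² sin²θ) = 0.12028 m.
v = −0.0348·172·0.32061·[1 + 0.0348·-0.94721/0.12028] = -1.3929 m/s.
|v| = 1.3929 m/s.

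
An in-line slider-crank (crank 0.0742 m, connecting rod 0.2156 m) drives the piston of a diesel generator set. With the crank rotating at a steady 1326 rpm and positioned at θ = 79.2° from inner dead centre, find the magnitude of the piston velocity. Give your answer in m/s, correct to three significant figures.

10.8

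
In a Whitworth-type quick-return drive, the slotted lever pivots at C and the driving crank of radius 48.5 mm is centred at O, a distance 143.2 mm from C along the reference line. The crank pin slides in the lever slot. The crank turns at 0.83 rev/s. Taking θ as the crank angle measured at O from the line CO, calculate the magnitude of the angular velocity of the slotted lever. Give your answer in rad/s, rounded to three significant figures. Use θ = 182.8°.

2.66

ω = 5.215 rad/s (from 0.83 rev/s).
Crank pin A relative to C: A = (d + r cosθ, r sinθ); lever angle φ = atan2(r sinθ, d + r cosθ).
Differentiating tanφ: φ̇ = rω(d cosθ + r)/(d² + r² + 2dr cosθ).
d² + r² + 2dr cosθ = |CA|² = 0.00898467 m²;  d cosθ + r = -0.094529 m.
|ω_lever| = |0.0485·5.215·-0.094529| / 0.00898467 = 2.6611 rad/s.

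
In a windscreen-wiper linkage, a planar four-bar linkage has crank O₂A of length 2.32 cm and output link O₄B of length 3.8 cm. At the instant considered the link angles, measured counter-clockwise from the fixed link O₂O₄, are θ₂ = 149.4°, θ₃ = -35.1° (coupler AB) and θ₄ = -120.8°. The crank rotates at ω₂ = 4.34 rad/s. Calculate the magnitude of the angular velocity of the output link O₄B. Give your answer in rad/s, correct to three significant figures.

0.208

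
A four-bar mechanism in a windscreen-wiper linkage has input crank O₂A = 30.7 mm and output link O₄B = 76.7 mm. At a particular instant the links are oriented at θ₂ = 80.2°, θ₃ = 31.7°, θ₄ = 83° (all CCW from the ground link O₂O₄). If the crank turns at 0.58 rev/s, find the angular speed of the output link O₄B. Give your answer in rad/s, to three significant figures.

1.40

ω₂ = 3.644 rad/s (from 0.58 rev/s).
Differentiating the loop-closure r₂e^{iθ₂}+r₃e^{iθ₃}=r₁+r₄e^{iθ₄} gives r₂ω₂e^{iθ₂}+r₃ω₃e^{iθ₃}=r₄ω₄e^{iθ₄}.
Eliminating the other unknown: ω₄ = r₂ω₂ sin(θ₂−θ₃) / [r₄ sin(θ₄−θ₃)].
Numerator sine = +0.74896; denominator sine = +0.78043.
Result = 0.0307·3.644·(+0.74896) / (0.0767·(+0.78043)) = +1.3998 rad/s; magnitude 1.3998 rad/s.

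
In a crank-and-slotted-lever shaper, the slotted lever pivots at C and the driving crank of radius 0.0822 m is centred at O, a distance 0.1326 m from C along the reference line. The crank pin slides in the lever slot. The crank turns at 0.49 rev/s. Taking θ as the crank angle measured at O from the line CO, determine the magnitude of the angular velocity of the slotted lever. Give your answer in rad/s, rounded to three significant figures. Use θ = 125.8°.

0.101

ω = 3.079 rad/s (from 0.49 rev/s).
Crank pin A relative to C: A = (d + r cosθ, r sinθ); lever angle φ = atan2(r sinθ, d + r cosθ).
Differentiating tanφ: φ̇ = rω(d cosθ + r)/(d² + r² + 2dr cosθ).
d² + r² + 2dr cosθ = |CA|² = 0.0115879 m²;  d cosθ + r = +0.0046346 m.
|ω_lever| = |0.0822·3.079·+0.0046346| / 0.0115879 = 0.10122 rad/s.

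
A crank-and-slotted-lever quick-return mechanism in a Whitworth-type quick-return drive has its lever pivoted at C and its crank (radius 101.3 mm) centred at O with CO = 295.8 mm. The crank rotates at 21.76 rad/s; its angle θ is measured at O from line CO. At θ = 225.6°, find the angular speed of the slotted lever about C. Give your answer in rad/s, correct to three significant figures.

ω = 21.76 rad/s
Crank pin A relative to C: A = (d + r cosθ, r sinθ); lever angle φ = atan2(r sinθ, d + r cosθ).
Differentiating tanφ: φ̇ = rω(d cosθ + r)/(d² + r² + 2dr cosθ).
d² + r² + 2dr cosθ = |CA|² = 0.0558291 m²;  d cosθ + r = -0.10566 m.
|ω_lever| = |0.1013·21.76·-0.10566| / 0.0558291 = 4.1718 rad/s.

4.17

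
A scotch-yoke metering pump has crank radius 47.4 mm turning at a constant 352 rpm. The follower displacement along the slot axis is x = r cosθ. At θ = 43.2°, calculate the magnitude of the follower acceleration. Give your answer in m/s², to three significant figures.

ω = 36.86 rad/s (from 352 rpm).
x = r cosθ ⇒ ẍ = −rω² cosθ (ω constant).
|a| = rω²|cosθ| = 0.0474·(36.86)²·|cos 43.2°| = 46.949 m/s².

46.9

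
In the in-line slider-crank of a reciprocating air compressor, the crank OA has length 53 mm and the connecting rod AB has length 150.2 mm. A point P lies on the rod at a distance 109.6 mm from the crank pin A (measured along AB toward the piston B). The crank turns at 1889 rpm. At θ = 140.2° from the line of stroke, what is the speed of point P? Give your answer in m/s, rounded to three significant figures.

ω = 197.8 rad/s.  Crank-pin speed |V_A| = rω = 10.484 m/s, perpendicular to OA.
Rod angle: sinφ = −(r/L) sinθ ⇒ φ = -13.054°; ω_rod = −rω cosθ/√(L²−r²sin²θ) = +55.05 rad/s.
V_P = V_A + ω_rod × AP, with AP = 0.1096 m along the rod.
Components: V_Px = −rω sinθ − a·ω_rod·sinφ = -5.3483 m/s;  V_Py = rω cosθ + a·ω_rod·cosφ = -2.1773 m/s.
|V_P| = √(V_Px² + V_Py²) = 5.7745 m/s.

5.77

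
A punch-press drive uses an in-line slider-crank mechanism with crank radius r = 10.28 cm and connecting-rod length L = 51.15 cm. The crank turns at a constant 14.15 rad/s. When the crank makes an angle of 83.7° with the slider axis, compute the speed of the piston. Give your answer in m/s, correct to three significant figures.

ω = 14.15 rad/s
For an in-line slider-crank, x = r cosθ + √(L² − r² sin²θ), so v = −rω sinθ·[1 + r cosθ/√(L² − r² sin²θ)].
With r = 0.1028 m, L = 0.5115 m, θ = 83.7°: √(L² − r² sin²θ) = 0.50119 m.
v = −0.1028·14.15·0.99396·[1 + 0.1028·0.10973/0.50119] = -1.4784 m/s.
|v| = 1.4784 m/s.

1.48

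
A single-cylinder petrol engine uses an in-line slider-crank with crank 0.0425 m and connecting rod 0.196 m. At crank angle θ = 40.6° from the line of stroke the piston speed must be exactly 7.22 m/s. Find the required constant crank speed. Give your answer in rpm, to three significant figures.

For an in-line slider-crank, |v_piston| = rω|sinθ|·[1 + r cosθ/√(L² − r² sin²θ)].
With r = 0.0425 m, L = 0.196 m, θ = 40.6°: the bracketed kinematic factor |dx/dθ| = 0.032257 m.
ω = v/|dx/dθ| = 7.22/0.032257 = 223.82 rad/s.
N = 60ω/(2π) = 2137.4 rpm.

2140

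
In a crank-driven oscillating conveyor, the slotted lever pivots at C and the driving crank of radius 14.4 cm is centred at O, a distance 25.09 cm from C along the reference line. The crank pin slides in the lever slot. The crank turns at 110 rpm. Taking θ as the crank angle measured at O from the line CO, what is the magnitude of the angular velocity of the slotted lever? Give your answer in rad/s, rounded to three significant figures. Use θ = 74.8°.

ω = 11.52 rad/s (from 110 rpm).
Crank pin A relative to C: A = (d + r cosθ, r sinθ); lever angle φ = atan2(r sinθ, d + r cosθ).
Differentiating tanφ: φ̇ = rω(d cosθ + r)/(d² + r² + 2dr cosθ).
d² + r² + 2dr cosθ = |CA|² = 0.102632 m²;  d cosθ + r = +0.20978 m.
|ω_lever| = |0.144·11.52·+0.20978| / 0.102632 = 3.3906 rad/s.

3.39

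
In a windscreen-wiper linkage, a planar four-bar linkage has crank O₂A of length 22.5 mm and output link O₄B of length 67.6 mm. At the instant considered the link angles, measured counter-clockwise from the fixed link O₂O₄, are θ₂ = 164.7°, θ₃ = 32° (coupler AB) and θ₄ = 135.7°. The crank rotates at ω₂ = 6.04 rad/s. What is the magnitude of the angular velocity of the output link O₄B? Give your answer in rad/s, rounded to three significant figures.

ω₂ = 6.04 rad/s
Differentiating the loop-closure r₂e^{iθ₂}+r₃e^{iθ₃}=r₁+r₄e^{iθ₄} gives r₂ω₂e^{iθ₂}+r₃ω₃e^{iθ₃}=r₄ω₄e^{iθ₄}.
Eliminating the other unknown: ω₄ = r₂ω₂ sin(θ₂−θ₃) / [r₄ sin(θ₄−θ₃)].
Numerator sine = +0.73491; denominator sine = +0.97155.
Result = 0.0225·6.04·(+0.73491) / (0.0676·(+0.97155)) = +1.5207 rad/s; magnitude 1.5207 rad/s.

1.52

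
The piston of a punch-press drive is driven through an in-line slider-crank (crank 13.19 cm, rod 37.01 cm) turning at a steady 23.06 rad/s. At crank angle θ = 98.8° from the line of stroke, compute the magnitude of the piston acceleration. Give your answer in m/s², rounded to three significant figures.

36.1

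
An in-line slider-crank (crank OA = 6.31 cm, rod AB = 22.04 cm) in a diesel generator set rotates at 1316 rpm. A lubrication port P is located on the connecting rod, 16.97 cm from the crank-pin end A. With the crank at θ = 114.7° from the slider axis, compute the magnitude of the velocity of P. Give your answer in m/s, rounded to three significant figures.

7.20

ω = 137.8 rad/s.  Crank-pin speed |V_A| = rω = 8.6959 m/s, perpendicular to OA.
Rod angle: sinφ = −(r/L) sinθ ⇒ φ = -15.076°; ω_rod = −rω cosθ/√(L²−r²sin²θ) = +17.075 rad/s.
V_P = V_A + ω_rod × AP, with AP = 0.1697 m along the rod.
Components: V_Px = −rω sinθ − a·ω_rod·sinφ = -7.1466 m/s;  V_Py = rω cosθ + a·ω_rod·cosφ = -0.83589 m/s.
|V_P| = √(V_Px² + V_Py²) = 7.1953 m/s.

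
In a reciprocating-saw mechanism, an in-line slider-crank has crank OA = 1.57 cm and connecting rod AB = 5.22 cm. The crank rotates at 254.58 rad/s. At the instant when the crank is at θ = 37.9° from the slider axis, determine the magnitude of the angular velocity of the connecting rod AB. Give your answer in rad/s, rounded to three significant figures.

61.5

ω = 254.6 rad/s
The rod makes angle φ with the slider axis where L sinφ = r sinθ; differentiating, L cosφ·φ̇ = r ω cosθ.
L cosφ = √(L² − r² sin²θ) = 0.051301 m.
|ω_rod| = r ω |cosθ| / √(L² − r² sin²θ) = 0.0157·254.6·0.78908/0.051301 = 61.478 rad/s.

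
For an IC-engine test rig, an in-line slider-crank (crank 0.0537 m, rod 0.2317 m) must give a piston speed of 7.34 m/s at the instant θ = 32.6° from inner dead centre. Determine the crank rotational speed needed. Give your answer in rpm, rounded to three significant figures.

2020

For an in-line slider-crank, |v_piston| = rω|sinθ|·[1 + r cosθ/√(L² − r² sin²θ)].
With r = 0.0537 m, L = 0.2317 m, θ = 32.6°: the bracketed kinematic factor |dx/dθ| = 0.034626 m.
ω = v/|dx/dθ| = 7.34/0.034626 = 211.98 rad/s.
N = 60ω/(2π) = 2024.3 rpm.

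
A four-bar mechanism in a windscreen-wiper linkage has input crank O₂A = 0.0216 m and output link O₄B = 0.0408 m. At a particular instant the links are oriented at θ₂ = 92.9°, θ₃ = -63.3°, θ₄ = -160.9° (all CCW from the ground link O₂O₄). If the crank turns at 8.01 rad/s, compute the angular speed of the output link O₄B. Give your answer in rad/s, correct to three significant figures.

ω₂ = 8.01 rad/s
Differentiating the loop-closure r₂e^{iθ₂}+r₃e^{iθ₃}=r₁+r₄e^{iθ₄} gives r₂ω₂e^{iθ₂}+r₃ω₃e^{iθ₃}=r₄ω₄e^{iθ₄}.
Eliminating the other unknown: ω₄ = r₂ω₂ sin(θ₂−θ₃) / [r₄ sin(θ₄−θ₃)].
Numerator sine = +0.40355; denominator sine = -0.99122.
Result = 0.0216·8.01·(+0.40355) / (0.0408·(-0.99122)) = -1.7264 rad/s; magnitude 1.7264 rad/s.

1.73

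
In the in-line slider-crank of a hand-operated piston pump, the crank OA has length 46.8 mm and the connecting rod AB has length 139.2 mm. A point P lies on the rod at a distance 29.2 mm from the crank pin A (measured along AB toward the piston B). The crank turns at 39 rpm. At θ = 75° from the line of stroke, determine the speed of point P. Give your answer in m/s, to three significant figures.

ω = 4.084 rad/s.  Crank-pin speed |V_A| = rω = 0.19113 m/s, perpendicular to OA.
Rod angle: sinφ = −(r/L) sinθ ⇒ φ = -18.950°; ω_rod = −rω cosθ/√(L²−r²sin²θ) = -0.37575 rad/s.
V_P = V_A + ω_rod × AP, with AP = 0.0292 m along the rod.
Components: V_Px = −rω sinθ − a·ω_rod·sinφ = -0.18818 m/s;  V_Py = rω cosθ + a·ω_rod·cosφ = +0.039092 m/s.
|V_P| = √(V_Px² + V_Py²) = 0.1922 m/s.

0.192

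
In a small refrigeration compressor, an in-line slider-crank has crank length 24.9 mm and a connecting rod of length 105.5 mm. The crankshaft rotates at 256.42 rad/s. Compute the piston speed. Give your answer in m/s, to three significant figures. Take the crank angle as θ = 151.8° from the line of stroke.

ω = 256.4 rad/s
For an in-line slider-crank, x = r cosθ + √(L² − r² sin²θ), so v = −rω sinθ·[1 + r cosθ/√(L² − r² sin²θ)].
With r = 0.0249 m, L = 0.1055 m, θ = 151.8°: √(L² − r² sin²θ) = 0.10484 m.
v = −0.0249·256.4·0.47255·[1 + 0.0249·-0.88130/0.10484] = -2.3856 m/s.
|v| = 2.3856 m/s.

2.39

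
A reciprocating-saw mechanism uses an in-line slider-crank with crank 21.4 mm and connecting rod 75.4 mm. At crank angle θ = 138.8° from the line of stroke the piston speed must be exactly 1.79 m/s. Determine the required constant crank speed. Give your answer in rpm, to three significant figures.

1550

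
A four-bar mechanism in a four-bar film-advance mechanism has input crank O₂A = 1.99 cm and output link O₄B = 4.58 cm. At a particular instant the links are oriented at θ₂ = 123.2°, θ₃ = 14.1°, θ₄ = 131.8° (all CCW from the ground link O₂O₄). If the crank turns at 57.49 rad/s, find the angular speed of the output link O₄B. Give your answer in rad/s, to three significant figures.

ω₂ = 57.49 rad/s
Differentiating the loop-closure r₂e^{iθ₂}+r₃e^{iθ₃}=r₁+r₄e^{iθ₄} gives r₂ω₂e^{iθ₂}+r₃ω₃e^{iθ₃}=r₄ω₄e^{iθ₄}.
Eliminating the other unknown: ω₄ = r₂ω₂ sin(θ₂−θ₃) / [r₄ sin(θ₄−θ₃)].
Numerator sine = +0.94495; denominator sine = +0.88539.
Result = 0.0199·57.49·(+0.94495) / (0.0458·(+0.88539)) = +26.659 rad/s; magnitude 26.659 rad/s.

26.7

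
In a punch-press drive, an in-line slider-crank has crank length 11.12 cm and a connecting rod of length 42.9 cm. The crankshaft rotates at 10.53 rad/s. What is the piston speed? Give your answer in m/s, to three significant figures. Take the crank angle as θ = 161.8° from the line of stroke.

0.275

ω = 10.53 rad/s
For an in-line slider-crank, x = r cosθ + √(L² − r² sin²θ), so v = −rω sinθ·[1 + r cosθ/√(L² − r² sin²θ)].
With r = 0.1112 m, L = 0.429 m, θ = 161.8°: √(L² − r² sin²θ) = 0.42759 m.
v = −0.1112·10.53·0.31233·[1 + 0.1112·-0.94997/0.42759] = -0.27537 m/s.
|v| = 0.27537 m/s.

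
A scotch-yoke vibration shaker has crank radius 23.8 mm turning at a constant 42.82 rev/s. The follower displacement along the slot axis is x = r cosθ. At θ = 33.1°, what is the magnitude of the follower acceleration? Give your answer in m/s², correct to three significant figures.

1440

ω = 269 rad/s (from 42.82 rev/s).
x = r cosθ ⇒ ẍ = −rω² cosθ (ω constant).
|a| = rω²|cosθ| = 0.0238·(269)²·|cos 33.1°| = 1443.2 m/s².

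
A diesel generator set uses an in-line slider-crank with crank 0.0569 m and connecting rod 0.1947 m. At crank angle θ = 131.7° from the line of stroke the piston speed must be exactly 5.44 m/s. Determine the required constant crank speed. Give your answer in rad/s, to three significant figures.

160

For an in-line slider-crank, |v_piston| = rω|sinθ|·[1 + r cosθ/√(L² − r² sin²θ)].
With r = 0.0569 m, L = 0.1947 m, θ = 131.7°: the bracketed kinematic factor |dx/dθ| = 0.034021 m.
ω = v/|dx/dθ| = 5.44/0.034021 = 159.9 rad/s.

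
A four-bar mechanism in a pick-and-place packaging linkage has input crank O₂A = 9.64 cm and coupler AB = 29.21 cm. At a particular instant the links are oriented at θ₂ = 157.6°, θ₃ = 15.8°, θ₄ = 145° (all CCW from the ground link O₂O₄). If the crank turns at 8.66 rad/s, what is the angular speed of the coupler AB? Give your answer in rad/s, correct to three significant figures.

0.805

ω₂ = 8.66 rad/s
Differentiating the loop-closure r₂e^{iθ₂}+r₃e^{iθ₃}=r₁+r₄e^{iθ₄} gives r₂ω₂e^{iθ₂}+r₃ω₃e^{iθ₃}=r₄ω₄e^{iθ₄}.
Eliminating the other unknown: ω₃ = r₂ω₂ sin(θ₄−θ₂) / [r₃ sin(θ₃−θ₄)].
Numerator sine = -0.21814; denominator sine = -0.77494.
Result = 0.0964·8.66·(-0.21814) / (0.2921·(-0.77494)) = +0.80452 rad/s; magnitude 0.80452 rad/s.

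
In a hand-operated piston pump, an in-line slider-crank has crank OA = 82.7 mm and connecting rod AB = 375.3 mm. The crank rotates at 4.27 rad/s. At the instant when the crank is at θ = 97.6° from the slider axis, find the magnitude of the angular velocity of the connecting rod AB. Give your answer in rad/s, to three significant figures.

0.128

ω = 4.27 rad/s
The rod makes angle φ with the slider axis where L sinφ = r sinθ; differentiating, L cosφ·φ̇ = r ω cosθ.
L cosφ = √(L² − r² sin²θ) = 0.36624 m.
|ω_rod| = r ω |cosθ| / √(L² − r² sin²θ) = 0.0827·4.27·0.13226/0.36624 = 0.12752 rad/s.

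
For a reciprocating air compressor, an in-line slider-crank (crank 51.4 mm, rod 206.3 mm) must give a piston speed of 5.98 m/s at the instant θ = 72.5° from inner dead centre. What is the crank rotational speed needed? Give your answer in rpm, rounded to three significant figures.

1080

For an in-line slider-crank, |v_piston| = rω|sinθ|·[1 + r cosθ/√(L² − r² sin²θ)].
With r = 0.0514 m, L = 0.2063 m, θ = 72.5°: the bracketed kinematic factor |dx/dθ| = 0.052802 m.
ω = v/|dx/dθ| = 5.98/0.052802 = 113.25 rad/s.
N = 60ω/(2π) = 1081.5 rpm.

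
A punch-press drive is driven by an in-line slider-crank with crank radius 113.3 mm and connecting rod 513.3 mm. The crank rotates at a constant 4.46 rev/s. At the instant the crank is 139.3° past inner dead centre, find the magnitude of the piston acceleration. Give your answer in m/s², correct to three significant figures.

ω = 2π·4.46 = 28.02 rad/s
x(θ) = r cosθ + √(L² − r² sin²θ); with ω constant, a = ω²·d²x/dθ².
d²x/dθ² = −r cosθ − r²(cos2θ)/√u − r⁴ sin²2θ/(4u^{3/2}),  u = L² − r² sin²θ = 0.258018 m².
Substituting r = 0.1133 m, L = 0.5133 m, θ = 139.3°: d²x/dθ² = +0.08181 m.
a = ω²·d²x/dθ² = (28.02)²·(+0.08181) = +64.245 m/s²;  |a| = 64.245 m/s².

64.2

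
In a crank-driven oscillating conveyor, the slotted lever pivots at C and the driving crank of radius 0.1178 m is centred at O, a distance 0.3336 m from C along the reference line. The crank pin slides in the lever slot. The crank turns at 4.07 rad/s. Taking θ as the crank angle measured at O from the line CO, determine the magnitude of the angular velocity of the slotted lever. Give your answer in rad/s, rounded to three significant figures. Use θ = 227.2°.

ω = 4.07 rad/s
Crank pin A relative to C: A = (d + r cosθ, r sinθ); lever angle φ = atan2(r sinθ, d + r cosθ).
Differentiating tanφ: φ̇ = rω(d cosθ + r)/(d² + r² + 2dr cosθ).
d² + r² + 2dr cosθ = |CA|² = 0.0717643 m²;  d cosθ + r = -0.10886 m.
|ω_lever| = |0.1178·4.07·-0.10886| / 0.0717643 = 0.72729 rad/s.

0.727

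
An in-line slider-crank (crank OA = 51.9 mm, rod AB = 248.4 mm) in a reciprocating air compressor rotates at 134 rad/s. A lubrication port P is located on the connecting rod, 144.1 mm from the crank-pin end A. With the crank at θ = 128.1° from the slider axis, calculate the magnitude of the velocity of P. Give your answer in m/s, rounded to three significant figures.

5.37

ω = 134 rad/s.  Crank-pin speed |V_A| = rω = 6.9546 m/s, perpendicular to OA.
Rod angle: sinφ = −(r/L) sinθ ⇒ φ = -9.464°; ω_rod = −rω cosθ/√(L²−r²sin²θ) = +17.514 rad/s.
V_P = V_A + ω_rod × AP, with AP = 0.1441 m along the rod.
Components: V_Px = −rω sinθ − a·ω_rod·sinφ = -5.0579 m/s;  V_Py = rω cosθ + a·ω_rod·cosφ = -1.8018 m/s.
|V_P| = √(V_Px² + V_Py²) = 5.3692 m/s.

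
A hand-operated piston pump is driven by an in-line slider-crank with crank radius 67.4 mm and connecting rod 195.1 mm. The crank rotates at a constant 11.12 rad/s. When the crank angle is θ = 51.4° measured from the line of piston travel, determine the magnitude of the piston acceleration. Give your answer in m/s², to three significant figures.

ω = 11.12 rad/s
x(θ) = r cosθ + √(L² − r² sin²θ); with ω constant, a = ω²·d²x/dθ².
d²x/dθ² = −r cosθ − r²(cos2θ)/√u − r⁴ sin²2θ/(4u^{3/2}),  u = L² − r² sin²θ = 0.0352894 m².
Substituting r = 0.0674 m, L = 0.1951 m, θ = 51.4°: d²x/dθ² = -0.037432 m.
a = ω²·d²x/dθ² = (11.12)²·(-0.037432) = -4.6286 m/s²;  |a| = 4.6286 m/s².

4.63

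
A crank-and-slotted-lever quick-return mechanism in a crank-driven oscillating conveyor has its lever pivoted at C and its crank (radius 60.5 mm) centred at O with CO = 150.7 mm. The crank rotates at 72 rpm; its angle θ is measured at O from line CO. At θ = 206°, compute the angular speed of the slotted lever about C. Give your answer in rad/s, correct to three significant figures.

3.43

ω = 7.54 rad/s (from 72 rpm).
Crank pin A relative to C: A = (d + r cosθ, r sinθ); lever angle φ = atan2(r sinθ, d + r cosθ).
Differentiating tanφ: φ̇ = rω(d cosθ + r)/(d² + r² + 2dr cosθ).
d² + r² + 2dr cosθ = |CA|² = 0.0099815 m²;  d cosθ + r = -0.074948 m.
|ω_lever| = |0.0605·7.54·-0.074948| / 0.0099815 = 3.4252 rad/s.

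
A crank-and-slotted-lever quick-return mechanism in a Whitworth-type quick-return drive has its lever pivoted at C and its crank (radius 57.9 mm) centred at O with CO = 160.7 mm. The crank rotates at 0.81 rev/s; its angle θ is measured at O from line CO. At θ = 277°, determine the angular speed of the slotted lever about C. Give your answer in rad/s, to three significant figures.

ω = 5.089 rad/s (from 0.81 rev/s).
Crank pin A relative to C: A = (d + r cosθ, r sinθ); lever angle φ = atan2(r sinθ, d + r cosθ).
Differentiating tanφ: φ̇ = rω(d cosθ + r)/(d² + r² + 2dr cosθ).
d² + r² + 2dr cosθ = |CA|² = 0.0314448 m²;  d cosθ + r = +0.077484 m.
|ω_lever| = |0.0579·5.089·+0.077484| / 0.0314448 = 0.72612 rad/s.

0.726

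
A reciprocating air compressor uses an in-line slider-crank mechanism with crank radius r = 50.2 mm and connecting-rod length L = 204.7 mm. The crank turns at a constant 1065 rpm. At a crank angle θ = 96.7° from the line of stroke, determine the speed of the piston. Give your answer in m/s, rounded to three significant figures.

5.40

ω = 2π·1065/60 = 111.5 rad/s
For an in-line slider-crank, x = r cosθ + √(L² − r² sin²θ), so v = −rω sinθ·[1 + r cosθ/√(L² − r² sin²θ)].
With r = 0.0502 m, L = 0.2047 m, θ = 96.7°: √(L² − r² sin²θ) = 0.19854 m.
v = −0.0502·111.5·0.99317·[1 + 0.0502·-0.11667/0.19854] = -5.3964 m/s.
|v| = 5.3964 m/s.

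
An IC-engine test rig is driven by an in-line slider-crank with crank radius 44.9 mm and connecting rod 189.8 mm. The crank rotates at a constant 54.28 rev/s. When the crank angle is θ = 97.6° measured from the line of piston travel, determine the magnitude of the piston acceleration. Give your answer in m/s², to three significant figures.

ω = 2π·54.3 = 341.1 rad/s
x(θ) = r cosθ + √(L² − r² sin²θ); with ω constant, a = ω²·d²x/dθ².
d²x/dθ² = −r cosθ − r²(cos2θ)/√u − r⁴ sin²2θ/(4u^{3/2}),  u = L² − r² sin²θ = 0.0340433 m².
Substituting r = 0.0449 m, L = 0.1898 m, θ = 97.6°: d²x/dθ² = +0.016471 m.
a = ω²·d²x/dθ² = (341.1)²·(+0.016471) = +1915.9 m/s²;  |a| = 1915.9 m/s².

1920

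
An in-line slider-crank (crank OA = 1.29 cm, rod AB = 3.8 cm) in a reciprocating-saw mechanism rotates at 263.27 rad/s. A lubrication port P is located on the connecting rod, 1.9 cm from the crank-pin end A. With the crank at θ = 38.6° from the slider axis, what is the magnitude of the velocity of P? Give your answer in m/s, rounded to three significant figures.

2.75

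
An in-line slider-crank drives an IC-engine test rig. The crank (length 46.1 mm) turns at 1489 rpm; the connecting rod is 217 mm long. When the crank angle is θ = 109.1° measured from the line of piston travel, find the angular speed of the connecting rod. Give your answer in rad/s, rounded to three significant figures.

11.1

ω = 155.9 rad/s (converted from 1489 rpm).
The rod makes angle φ with the slider axis where L sinφ = r sinθ; differentiating, L cosφ·φ̇ = r ω cosθ.
L cosφ = √(L² − r² sin²θ) = 0.21258 m.
|ω_rod| = r ω |cosθ| / √(L² − r² sin²θ) = 0.0461·155.9·0.32722/0.21258 = 11.065 rad/s.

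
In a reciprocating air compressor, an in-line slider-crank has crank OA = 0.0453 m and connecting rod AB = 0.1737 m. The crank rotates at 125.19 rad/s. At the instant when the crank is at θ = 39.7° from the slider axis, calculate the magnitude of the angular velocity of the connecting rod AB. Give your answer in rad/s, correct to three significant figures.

ω = 125.2 rad/s
The rod makes angle φ with the slider axis where L sinφ = r sinθ; differentiating, L cosφ·φ̇ = r ω cosθ.
L cosφ = √(L² − r² sin²θ) = 0.17127 m.
|ω_rod| = r ω |cosθ| / √(L² − r² sin²θ) = 0.0453·125.2·0.76940/0.17127 = 25.476 rad/s.

25.5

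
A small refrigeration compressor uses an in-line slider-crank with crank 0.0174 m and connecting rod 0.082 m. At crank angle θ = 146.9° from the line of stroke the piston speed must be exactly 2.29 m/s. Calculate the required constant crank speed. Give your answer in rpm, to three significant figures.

For an in-line slider-crank, |v_piston| = rω|sinθ|·[1 + r cosθ/√(L² − r² sin²θ)].
With r = 0.0174 m, L = 0.082 m, θ = 146.9°: the bracketed kinematic factor |dx/dθ| = 0.0078016 m.
ω = v/|dx/dθ| = 2.29/0.0078016 = 293.53 rad/s.
N = 60ω/(2π) = 2803 rpm.

2800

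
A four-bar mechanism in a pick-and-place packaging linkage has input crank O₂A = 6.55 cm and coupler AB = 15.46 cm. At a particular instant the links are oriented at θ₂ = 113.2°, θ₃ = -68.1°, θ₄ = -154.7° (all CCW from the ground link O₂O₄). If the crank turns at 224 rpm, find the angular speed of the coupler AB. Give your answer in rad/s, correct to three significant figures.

9.95

ω₂ = 23.46 rad/s (from 224 rpm).
Differentiating the loop-closure r₂e^{iθ₂}+r₃e^{iθ₃}=r₁+r₄e^{iθ₄} gives r₂ω₂e^{iθ₂}+r₃ω₃e^{iθ₃}=r₄ω₄e^{iθ₄}.
Eliminating the other unknown: ω₃ = r₂ω₂ sin(θ₄−θ₂) / [r₃ sin(θ₃−θ₄)].
Numerator sine = +0.99933; denominator sine = +0.99824.
Result = 0.0655·23.46·(+0.99933) / (0.1546·(+0.99824)) = +9.9491 rad/s; magnitude 9.9491 rad/s.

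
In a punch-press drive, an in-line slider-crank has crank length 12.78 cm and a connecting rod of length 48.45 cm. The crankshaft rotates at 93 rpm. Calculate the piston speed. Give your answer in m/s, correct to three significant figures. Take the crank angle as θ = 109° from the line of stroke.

1.07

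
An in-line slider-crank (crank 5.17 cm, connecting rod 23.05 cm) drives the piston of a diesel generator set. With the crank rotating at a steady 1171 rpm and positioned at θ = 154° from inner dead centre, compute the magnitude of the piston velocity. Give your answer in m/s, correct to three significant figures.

ω = 2π·1171/60 = 122.6 rad/s
For an in-line slider-crank, x = r cosθ + √(L² − r² sin²θ), so v = −rω sinθ·[1 + r cosθ/√(L² − r² sin²θ)].
With r = 0.0517 m, L = 0.2305 m, θ = 154°: √(L² − r² sin²θ) = 0.22938 m.
v = −0.0517·122.6·0.43837·[1 + 0.0517·-0.89879/0.22938] = -2.2162 m/s.
|v| = 2.2162 m/s.

2.22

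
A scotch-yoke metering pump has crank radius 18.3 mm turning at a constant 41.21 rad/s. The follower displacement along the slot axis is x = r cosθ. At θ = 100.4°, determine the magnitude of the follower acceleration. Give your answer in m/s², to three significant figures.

5.61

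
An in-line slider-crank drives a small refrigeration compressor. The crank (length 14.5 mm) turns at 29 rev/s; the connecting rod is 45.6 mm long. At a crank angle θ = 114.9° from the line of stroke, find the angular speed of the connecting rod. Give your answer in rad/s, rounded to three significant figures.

25.5

ω = 182.2 rad/s (converted from 29 rev/s).
The rod makes angle φ with the slider axis where L sinφ = r sinθ; differentiating, L cosφ·φ̇ = r ω cosθ.
L cosφ = √(L² − r² sin²θ) = 0.043662 m.
|ω_rod| = r ω |cosθ| / √(L² − r² sin²θ) = 0.0145·182.2·0.42104/0.043662 = 25.478 rad/s.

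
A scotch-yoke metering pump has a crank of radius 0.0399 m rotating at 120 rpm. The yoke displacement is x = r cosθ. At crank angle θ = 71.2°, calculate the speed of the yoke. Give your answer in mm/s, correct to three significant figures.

475

ω = 12.57 rad/s (from 120 rpm).
x = r cosθ ⇒ ẋ = −rω sinθ.
|v| = rω|sinθ| = 0.0399·12.57·|sin 71.2°| = 0.47465 m/s = 474.65 mm/s.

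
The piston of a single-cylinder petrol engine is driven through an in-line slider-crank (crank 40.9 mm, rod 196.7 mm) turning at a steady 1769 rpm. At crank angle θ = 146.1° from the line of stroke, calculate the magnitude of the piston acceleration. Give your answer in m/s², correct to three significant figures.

ω = 2π·1769/60 = 185.2 rad/s
x(θ) = r cosθ + √(L² − r² sin²θ); with ω constant, a = ω²·d²x/dθ².
d²x/dθ² = −r cosθ − r²(cos2θ)/√u − r⁴ sin²2θ/(4u^{3/2}),  u = L² − r² sin²θ = 0.0381705 m².
Substituting r = 0.0409 m, L = 0.1967 m, θ = 146.1°: d²x/dθ² = +0.030632 m.
a = ω²·d²x/dθ² = (185.2)²·(+0.030632) = +1051.2 m/s²;  |a| = 1051.2 m/s².

1050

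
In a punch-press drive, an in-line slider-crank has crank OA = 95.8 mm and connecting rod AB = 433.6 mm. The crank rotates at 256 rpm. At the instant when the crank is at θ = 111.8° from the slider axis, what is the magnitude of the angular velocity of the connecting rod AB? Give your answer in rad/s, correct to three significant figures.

2.25

ω = 26.81 rad/s (converted from 256 rpm).
The rod makes angle φ with the slider axis where L sinφ = r sinθ; differentiating, L cosφ·φ̇ = r ω cosθ.
L cosφ = √(L² − r² sin²θ) = 0.42438 m.
|ω_rod| = r ω |cosθ| / √(L² − r² sin²θ) = 0.0958·26.81·0.37137/0.42438 = 2.2474 rad/s.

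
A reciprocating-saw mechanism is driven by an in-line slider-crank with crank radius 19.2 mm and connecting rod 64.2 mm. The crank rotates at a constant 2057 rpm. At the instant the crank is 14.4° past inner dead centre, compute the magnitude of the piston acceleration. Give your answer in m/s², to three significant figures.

1100

ω = 2π·2057/60 = 215.4 rad/s
x(θ) = r cosθ + √(L² − r² sin²θ); with ω constant, a = ω²·d²x/dθ².
d²x/dθ² = −r cosθ − r²(cos2θ)/√u − r⁴ sin²2θ/(4u^{3/2}),  u = L² − r² sin²θ = 0.00409884 m².
Substituting r = 0.0192 m, L = 0.0642 m, θ = 14.4°: d²x/dθ² = -0.023673 m.
a = ω²·d²x/dθ² = (215.4)²·(-0.023673) = -1098.4 m/s²;  |a| = 1098.4 m/s².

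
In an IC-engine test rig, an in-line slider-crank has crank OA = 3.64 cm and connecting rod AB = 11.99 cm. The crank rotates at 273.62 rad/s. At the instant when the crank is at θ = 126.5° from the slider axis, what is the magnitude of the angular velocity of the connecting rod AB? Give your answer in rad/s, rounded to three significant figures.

ω = 273.6 rad/s
The rod makes angle φ with the slider axis where L sinφ = r sinθ; differentiating, L cosφ·φ̇ = r ω cosθ.
L cosφ = √(L² − r² sin²θ) = 0.11627 m.
|ω_rod| = r ω |cosθ| / √(L² − r² sin²θ) = 0.0364·273.6·0.59482/0.11627 = 50.951 rad/s.

51.0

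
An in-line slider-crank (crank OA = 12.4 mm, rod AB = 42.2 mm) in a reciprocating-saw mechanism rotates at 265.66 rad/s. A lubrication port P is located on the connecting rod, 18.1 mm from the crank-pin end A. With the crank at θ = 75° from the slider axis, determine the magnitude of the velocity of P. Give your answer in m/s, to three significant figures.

ω = 265.7 rad/s.  Crank-pin speed |V_A| = rω = 3.2942 m/s, perpendicular to OA.
Rod angle: sinφ = −(r/L) sinθ ⇒ φ = -16.489°; ω_rod = −rω cosθ/√(L²−r²sin²θ) = -21.07 rad/s.
V_P = V_A + ω_rod × AP, with AP = 0.0181 m along the rod.
Components: V_Px = −rω sinθ − a·ω_rod·sinφ = -3.2902 m/s;  V_Py = rω cosθ + a·ω_rod·cosφ = +0.48691 m/s.
|V_P| = √(V_Px² + V_Py²) = 3.326 m/s.

3.33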